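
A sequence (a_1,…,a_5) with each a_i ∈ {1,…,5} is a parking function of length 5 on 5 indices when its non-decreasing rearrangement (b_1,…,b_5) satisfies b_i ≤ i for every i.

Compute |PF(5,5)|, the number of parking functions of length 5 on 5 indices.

1296

|PF(5,5)| = (6−5)·6^(5−1) = 1 · 1296 = 1296 (Konheim–Weiss)
Example (4,1,1,5,2) → sorted (1,1,2,4,5): b_i ≤ i ∀i, a PF.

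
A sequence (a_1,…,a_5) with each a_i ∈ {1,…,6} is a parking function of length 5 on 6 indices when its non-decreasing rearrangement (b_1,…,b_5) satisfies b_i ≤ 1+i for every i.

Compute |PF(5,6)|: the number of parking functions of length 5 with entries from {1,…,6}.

|PF| = 2·7^4 = 2×2401 = 4802 (Pollak)
Check (3,5,5,2,2) → sorted (2,2,3,5,5): b_i ≤ 1+i ∀i, a PF.

4802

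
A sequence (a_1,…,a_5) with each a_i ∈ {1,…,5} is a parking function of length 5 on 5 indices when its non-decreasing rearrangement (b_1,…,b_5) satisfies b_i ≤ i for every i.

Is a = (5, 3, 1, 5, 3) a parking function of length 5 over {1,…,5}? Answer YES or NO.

Rearranged: b = (1, 3, 3, 5, 5).
  b_1=1 ≤ 1
  b_2=3 > 2
  fails at i=2 ⇒ NO

NO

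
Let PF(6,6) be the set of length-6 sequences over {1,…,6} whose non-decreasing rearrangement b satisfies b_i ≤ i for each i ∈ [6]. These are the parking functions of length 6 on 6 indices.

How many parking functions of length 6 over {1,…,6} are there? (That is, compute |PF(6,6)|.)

|PF| = (6−6+1)·(6+1)^(6−1) = 1·16807 = 16807 (Pollak)
Check (1,2,4,5,4,1) → sorted (1,1,2,4,4,5): b_i ≤ i ∀i, a PF.

16807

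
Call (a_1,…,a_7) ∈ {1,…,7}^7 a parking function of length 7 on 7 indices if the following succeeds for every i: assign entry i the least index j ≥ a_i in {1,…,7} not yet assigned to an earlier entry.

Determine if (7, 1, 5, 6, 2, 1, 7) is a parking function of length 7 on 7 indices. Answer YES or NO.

Order a: b = (1, 1, 2, 5, 6, 7, 7).
  b_1=1 ≤ 1
  b_2=1 ≤ 2
  b_3=2 ≤ 3
  b_4=5 > 4
  fails at i=4 ⇒ NO

NO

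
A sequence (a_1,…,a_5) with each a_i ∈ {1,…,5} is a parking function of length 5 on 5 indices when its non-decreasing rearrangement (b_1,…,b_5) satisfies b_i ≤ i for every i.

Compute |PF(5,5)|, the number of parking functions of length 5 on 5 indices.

#PF = (5+1−5)·(5+1)^{5−1} = 1·1296 = 1296 (Konheim–Weiss)
E.g. (2,4,4,1,1) → sorted (1,1,2,4,4): b_i ≤ i ∀i, a PF.

1296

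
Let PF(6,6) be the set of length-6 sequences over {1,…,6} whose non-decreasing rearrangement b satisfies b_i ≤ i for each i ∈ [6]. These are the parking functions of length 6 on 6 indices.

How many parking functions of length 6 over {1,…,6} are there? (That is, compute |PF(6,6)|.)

16807

|PF| = (6+1−6)·(6+1)^{6−1} = 1 · 16807 = 16807 [KW]
E.g. (1,2,2,2,4,5) → sorted (1,2,2,2,4,5): b_i ≤ i ∀i, a PF.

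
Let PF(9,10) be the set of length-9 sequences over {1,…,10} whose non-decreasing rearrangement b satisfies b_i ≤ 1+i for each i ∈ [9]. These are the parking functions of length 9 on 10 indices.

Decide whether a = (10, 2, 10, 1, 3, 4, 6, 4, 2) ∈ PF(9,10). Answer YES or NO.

Rearranged: b = (1, 2, 2, 3, 4, 4, 6, 10, 10).
  b_1=1 ≤ 2
  b_2=2 ≤ 3
  b_3=2 ≤ 4
  b_4=3 ≤ 5
  b_5=4 ≤ 6
  b_6=4 ≤ 7
  b_7=6 ≤ 8
  b_8=10 > 9
  fails at i=8 ⇒ NO

NO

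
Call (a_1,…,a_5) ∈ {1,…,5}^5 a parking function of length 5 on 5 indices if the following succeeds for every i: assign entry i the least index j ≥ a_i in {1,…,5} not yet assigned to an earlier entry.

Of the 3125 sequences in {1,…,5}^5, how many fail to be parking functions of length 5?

1829

|PF(5,5)| = 1·6^4 = 1·1296 = 1296 (Pollak)
Check (3,3,4,2,4) → sorted (2,3,3,4,4): b_1=2>1, not a PF.
5^5 − 1296 = 3125 − 1296 = 1829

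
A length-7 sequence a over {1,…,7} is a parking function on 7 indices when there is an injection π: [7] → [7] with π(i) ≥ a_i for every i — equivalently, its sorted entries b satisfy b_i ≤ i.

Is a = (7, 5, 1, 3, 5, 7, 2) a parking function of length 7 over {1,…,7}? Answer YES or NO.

NO

Order a: b = (1, 2, 3, 5, 5, 7, 7).
  b_1=1 ≤ 1
  b_2=2 ≤ 2
  b_3=3 ≤ 3
  b_4=5 > 4
  fails at i=4 ⇒ NO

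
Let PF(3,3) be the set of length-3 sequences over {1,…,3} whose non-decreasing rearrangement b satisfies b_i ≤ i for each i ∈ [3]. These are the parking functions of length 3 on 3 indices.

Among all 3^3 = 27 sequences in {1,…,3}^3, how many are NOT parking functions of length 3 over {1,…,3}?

11

|PF(3,3)| = (3+1−3)·(3+1)^{3−1} = 1×16 = 16
E.g. (1,3,3) → sorted (1,3,3): b_2=3>2, not a PF.
So 27 − 16 = 11 fail.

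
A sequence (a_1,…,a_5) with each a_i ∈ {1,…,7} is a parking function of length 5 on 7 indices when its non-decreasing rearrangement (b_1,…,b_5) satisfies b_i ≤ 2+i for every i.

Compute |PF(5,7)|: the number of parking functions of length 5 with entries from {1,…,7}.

12288

|PF(5,7)| = (7+1−5)·(7+1)^{5−1} = 3·4096 = 12288 (Konheim–Weiss)
E.g. (2,5,1,6,6) → sorted (1,2,5,6,6): b_i ≤ 2+i ∀i, a PF.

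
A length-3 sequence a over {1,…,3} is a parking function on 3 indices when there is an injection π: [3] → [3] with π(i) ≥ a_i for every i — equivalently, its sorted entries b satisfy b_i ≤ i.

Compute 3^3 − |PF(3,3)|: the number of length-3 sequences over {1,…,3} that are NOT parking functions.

#PF = 1·4^2 = 1·16 = 16 [KW]
Example (3,2,3) → sorted (2,3,3): b_1=2>1, not a PF.
Total 27; non-PF = 27−16 = 11

11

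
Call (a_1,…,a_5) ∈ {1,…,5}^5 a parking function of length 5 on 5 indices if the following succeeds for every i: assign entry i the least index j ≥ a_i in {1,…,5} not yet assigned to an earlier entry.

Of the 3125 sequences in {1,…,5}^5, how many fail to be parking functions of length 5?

#PF = 1·6^4 = 1×1296 = 1296 (Konheim–Weiss)
One tuple (4,3,5,1,5) → sorted (1,3,4,5,5): b_2=3>2, not a PF.
Total 3125; non-PF = 3125−1296 = 1829

1829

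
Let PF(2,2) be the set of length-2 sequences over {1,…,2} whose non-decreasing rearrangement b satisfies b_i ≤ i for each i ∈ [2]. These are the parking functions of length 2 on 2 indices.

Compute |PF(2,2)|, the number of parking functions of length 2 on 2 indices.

3

Count = (3−2)·3^(2−1) = 1 · 3 = 3 (Pollak)
One tuple (1,1) → sorted (1,1): b_i ≤ i ∀i, a PF.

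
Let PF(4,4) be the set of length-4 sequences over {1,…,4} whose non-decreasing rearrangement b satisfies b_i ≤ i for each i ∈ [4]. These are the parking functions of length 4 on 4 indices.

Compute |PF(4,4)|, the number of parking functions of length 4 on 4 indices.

125

#PF = 1·5^3 = 1×125 = 125 [KW]
E.g. (1,1,2,2) → sorted (1,1,2,2): b_i ≤ i ∀i, a PF.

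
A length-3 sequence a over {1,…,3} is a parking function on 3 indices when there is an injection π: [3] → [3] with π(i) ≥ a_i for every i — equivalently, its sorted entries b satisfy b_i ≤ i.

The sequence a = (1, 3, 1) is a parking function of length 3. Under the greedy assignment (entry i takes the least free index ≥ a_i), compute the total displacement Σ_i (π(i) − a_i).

Σπ = 6 ({1..3} each once); Σa = 1+3+1 = 5; disp = 6−5 = 1.

1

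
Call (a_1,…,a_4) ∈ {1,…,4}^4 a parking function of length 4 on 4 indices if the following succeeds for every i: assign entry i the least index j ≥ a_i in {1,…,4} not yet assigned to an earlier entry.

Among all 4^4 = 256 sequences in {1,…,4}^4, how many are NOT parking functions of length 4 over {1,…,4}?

Count = (5−4)·5^(4−1) = 1 · 125 = 125 (Pollak)
E.g. (4,4,4,4) → sorted (4,4,4,4): b_1=4>1, not a PF.
4^4 − 125 = 256 − 125 = 131

131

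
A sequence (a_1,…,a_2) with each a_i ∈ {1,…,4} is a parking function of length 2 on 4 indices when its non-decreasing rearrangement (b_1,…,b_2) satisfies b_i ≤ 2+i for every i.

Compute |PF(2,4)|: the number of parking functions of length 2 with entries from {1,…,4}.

15

Count = (5−2)·5^(2−1) = 3 · 5 = 15 [KW]
Check (4,3) → sorted (3,4): b_i ≤ 2+i ∀i, a PF.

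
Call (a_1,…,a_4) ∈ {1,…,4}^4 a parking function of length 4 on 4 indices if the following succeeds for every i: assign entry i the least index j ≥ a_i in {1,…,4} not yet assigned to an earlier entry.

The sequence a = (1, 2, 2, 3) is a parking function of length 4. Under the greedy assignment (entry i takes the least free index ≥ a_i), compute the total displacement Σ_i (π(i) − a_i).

2

Σπ = 4·5/2 = 10 (π permutes [4]); Σa = 1+2+2+3 = 8; disp = 10−8 = 2.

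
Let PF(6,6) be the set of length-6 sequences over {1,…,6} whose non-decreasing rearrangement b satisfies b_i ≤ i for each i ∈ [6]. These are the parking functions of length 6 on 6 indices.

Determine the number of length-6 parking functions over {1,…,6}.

16807

|PF(6,6)| = (6−6+1)·(6+1)^(6−1) = 1·16807 = 16807 (Pollak)
Example (5,2,1,4,1,1) → sorted (1,1,1,2,4,5): b_i ≤ i ∀i, a PF.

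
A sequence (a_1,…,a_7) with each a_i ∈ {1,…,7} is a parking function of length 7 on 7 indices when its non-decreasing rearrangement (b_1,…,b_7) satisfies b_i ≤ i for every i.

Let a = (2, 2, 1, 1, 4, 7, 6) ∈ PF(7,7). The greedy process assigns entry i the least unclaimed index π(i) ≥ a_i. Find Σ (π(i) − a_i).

5

Σπ = 7·8/2 = 28 (π permutes [7]); Σa = 2+2+1+1+4+7+6 = 23; disp = 28−23 = 5.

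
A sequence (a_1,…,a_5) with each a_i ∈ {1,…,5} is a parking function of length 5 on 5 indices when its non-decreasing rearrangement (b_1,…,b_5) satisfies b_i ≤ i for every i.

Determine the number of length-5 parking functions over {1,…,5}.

|PF| = (5+1−5)·(5+1)^{5−1} = 1·1296 = 1296 (Pollak)
E.g. (5,2,1,2,3) → sorted (1,2,2,3,5): b_i ≤ i ∀i, a PF.

1296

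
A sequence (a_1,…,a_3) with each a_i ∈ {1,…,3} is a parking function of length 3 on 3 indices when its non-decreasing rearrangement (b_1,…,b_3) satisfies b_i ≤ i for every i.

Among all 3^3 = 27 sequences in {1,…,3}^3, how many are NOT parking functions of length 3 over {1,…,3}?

|PF| = (3+1−3)·(3+1)^{3−1} = 1·16 = 16
Check (3,3,2) → sorted (2,3,3): b_1=2>1, not a PF.
Total 27; non-PF = 27−16 = 11

11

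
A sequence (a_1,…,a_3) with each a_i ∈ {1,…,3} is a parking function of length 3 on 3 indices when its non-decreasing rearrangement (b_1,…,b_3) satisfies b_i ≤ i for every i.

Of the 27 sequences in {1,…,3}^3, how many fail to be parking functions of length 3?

11

#PF = (3+1−3)·(3+1)^{3−1} = 1 · 16 = 16 (Konheim–Weiss)
Check (3,2,2) → sorted (2,2,3): b_1=2>1, not a PF.
Total 27; non-PF = 27−16 = 11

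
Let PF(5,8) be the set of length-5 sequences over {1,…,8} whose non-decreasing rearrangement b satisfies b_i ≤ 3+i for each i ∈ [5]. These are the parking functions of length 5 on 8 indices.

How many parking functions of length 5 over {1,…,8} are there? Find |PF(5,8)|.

26244

Count = 4·9^4 = 4 · 6561 = 26244 (Pollak)
E.g. (8,4,5,7,1) → sorted (1,4,5,7,8): b_i ≤ 3+i ∀i, a PF.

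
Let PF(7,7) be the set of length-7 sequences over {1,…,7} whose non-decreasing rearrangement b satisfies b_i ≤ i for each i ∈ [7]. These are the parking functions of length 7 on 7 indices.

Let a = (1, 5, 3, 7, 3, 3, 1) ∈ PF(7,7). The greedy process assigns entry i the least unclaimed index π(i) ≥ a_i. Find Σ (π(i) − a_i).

5

Σπ = 28 ({1..7} each once); Σa = 1+5+3+7+3+3+1 = 23; disp = 28−23 = 5.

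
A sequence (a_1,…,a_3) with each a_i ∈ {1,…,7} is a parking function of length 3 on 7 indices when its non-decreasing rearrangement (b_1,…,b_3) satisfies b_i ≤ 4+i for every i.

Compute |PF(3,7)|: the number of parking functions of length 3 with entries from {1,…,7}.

320

#PF = 5·8^2 = 5×64 = 320
One tuple (1,6,3) → sorted (1,3,6): b_i ≤ 4+i ∀i, a PF.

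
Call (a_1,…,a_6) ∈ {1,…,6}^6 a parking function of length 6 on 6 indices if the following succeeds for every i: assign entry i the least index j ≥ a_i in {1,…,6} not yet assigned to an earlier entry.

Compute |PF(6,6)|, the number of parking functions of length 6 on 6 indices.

|PF| = (7−6)·7^(6−1) = 1·16807 = 16807 (Pollak)
Check (4,5,2,2,2,1) → sorted (1,2,2,2,4,5): b_i ≤ i ∀i, a PF.

16807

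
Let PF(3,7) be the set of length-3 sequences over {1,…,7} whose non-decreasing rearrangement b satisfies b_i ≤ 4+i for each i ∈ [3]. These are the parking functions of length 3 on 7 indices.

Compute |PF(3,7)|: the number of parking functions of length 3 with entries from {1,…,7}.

Count = (7+1−3)·(7+1)^{3−1} = 5×64 = 320 (Pollak)
One tuple (3,6,5) → sorted (3,5,6): b_i ≤ 4+i ∀i, a PF.

320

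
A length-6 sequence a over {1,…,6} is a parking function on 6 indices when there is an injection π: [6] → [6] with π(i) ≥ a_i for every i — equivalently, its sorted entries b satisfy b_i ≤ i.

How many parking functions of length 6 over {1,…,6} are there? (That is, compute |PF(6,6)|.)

16807

#PF = 1·7^5 = 1·16807 = 16807 (Pollak)
One tuple (2,2,1,1,4,6) → sorted (1,1,2,2,4,6): b_i ≤ i ∀i, a PF.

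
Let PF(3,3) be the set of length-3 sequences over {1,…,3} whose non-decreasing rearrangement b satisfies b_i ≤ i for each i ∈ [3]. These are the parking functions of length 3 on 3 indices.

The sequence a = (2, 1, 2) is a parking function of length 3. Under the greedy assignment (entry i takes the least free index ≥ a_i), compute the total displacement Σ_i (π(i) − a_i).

Σπ(i) = 1+…+3 = 6; Σa = 2+1+2 = 5; disp = 6−5 = 1.

1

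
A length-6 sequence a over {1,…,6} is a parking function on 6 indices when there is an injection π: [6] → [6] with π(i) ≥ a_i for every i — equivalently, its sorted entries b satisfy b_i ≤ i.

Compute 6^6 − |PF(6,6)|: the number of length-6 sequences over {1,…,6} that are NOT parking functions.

29849

|PF| = (6−6+1)·(6+1)^(6−1) = 1 · 16807 = 16807 [KW]
One tuple (3,5,4,6,4,5) → sorted (3,4,4,5,5,6): b_1=3>1, not a PF.
6^6 − 16807 = 46656 − 16807 = 29849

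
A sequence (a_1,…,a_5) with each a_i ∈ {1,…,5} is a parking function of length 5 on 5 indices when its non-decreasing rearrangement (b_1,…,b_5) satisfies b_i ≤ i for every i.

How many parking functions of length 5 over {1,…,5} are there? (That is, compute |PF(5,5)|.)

Count = 1·6^4 = 1×1296 = 1296
Check (3,2,1,3,2) → sorted (1,2,2,3,3): b_i ≤ i ∀i, a PF.

1296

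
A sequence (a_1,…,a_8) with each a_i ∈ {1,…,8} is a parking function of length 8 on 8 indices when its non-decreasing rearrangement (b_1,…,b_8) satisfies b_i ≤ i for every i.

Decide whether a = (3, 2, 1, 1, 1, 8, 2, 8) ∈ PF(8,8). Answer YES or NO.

Order a: b = (1, 1, 1, 2, 2, 3, 8, 8).
  b_1=1 ≤ 1
  b_2=1 ≤ 2
  b_3=1 ≤ 3
  b_4=2 ≤ 4
  b_5=2 ≤ 5
  b_6=3 ≤ 6
  b_7=8 > 7
  fails at i=7 ⇒ NO

NO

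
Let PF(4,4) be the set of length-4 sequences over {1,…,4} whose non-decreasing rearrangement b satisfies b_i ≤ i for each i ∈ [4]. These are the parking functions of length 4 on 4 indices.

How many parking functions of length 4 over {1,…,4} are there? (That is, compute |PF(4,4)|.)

|PF| = 1·5^3 = 1 · 125 = 125 (Pollak)
One tuple (4,3,1,1) → sorted (1,1,3,4): b_i ≤ i ∀i, a PF.

125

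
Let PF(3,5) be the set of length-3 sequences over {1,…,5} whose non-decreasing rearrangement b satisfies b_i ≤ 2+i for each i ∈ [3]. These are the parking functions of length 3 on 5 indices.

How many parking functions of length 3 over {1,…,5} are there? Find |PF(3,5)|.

108

|PF| = 3·6^2 = 3·36 = 108 [KW]
Example (3,2,4) → sorted (2,3,4): b_i ≤ 2+i ∀i, a PF.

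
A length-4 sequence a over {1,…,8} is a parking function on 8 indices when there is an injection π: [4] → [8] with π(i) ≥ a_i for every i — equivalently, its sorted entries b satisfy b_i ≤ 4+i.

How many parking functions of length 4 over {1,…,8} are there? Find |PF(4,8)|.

|PF(4,8)| = (8+1−4)·(8+1)^{4−1} = 5·729 = 3645 [KW]
Example (8,3,1,1) → sorted (1,1,3,8): b_i ≤ 4+i ∀i, a PF.

3645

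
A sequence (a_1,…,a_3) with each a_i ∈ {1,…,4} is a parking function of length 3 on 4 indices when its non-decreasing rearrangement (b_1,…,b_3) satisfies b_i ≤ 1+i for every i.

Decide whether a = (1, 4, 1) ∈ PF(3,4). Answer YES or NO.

Sorted: b = (1, 1, 4).
  b_1=1 ≤ 2
  b_2=1 ≤ 3
  b_3=4 ≤ 4
All bounds hold ⇒ YES

YES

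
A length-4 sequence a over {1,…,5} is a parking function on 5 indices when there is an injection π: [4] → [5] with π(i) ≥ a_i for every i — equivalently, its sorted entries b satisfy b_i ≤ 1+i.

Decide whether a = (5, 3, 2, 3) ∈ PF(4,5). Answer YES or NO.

YES

Order a: b = (2, 3, 3, 5).
  b_1=2 ≤ 2
  b_2=3 ≤ 3
  b_3=3 ≤ 4
  b_4=5 ≤ 5
All bounds hold ⇒ YES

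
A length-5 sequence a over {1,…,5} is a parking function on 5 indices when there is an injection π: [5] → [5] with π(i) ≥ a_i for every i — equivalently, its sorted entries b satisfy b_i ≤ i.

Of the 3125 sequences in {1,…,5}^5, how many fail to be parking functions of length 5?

1829

Count = (5−5+1)·(5+1)^(5−1) = 1·1296 = 1296 [KW]
Check (5,5,5,1,4) → sorted (1,4,5,5,5): b_2=4>2, not a PF.
5^5 − 1296 = 3125 − 1296 = 1829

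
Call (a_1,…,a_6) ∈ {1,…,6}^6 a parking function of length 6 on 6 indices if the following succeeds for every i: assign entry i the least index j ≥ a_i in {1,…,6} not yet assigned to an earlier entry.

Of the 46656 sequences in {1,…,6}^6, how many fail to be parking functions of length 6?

29849

#PF = (6−6+1)·(6+1)^(6−1) = 1·16807 = 16807 [KW]
E.g. (3,5,5,3,4,3) → sorted (3,3,3,4,5,5): b_1=3>1, not a PF.
So 46656 − 16807 = 29849 fail.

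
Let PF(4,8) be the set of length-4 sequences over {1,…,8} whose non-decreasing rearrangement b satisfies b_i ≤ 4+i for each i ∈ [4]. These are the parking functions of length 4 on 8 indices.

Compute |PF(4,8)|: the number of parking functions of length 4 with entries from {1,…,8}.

|PF| = (9−4)·9^(4−1) = 5·729 = 3645
Check (1,3,7,6) → sorted (1,3,6,7): b_i ≤ 4+i ∀i, a PF.

3645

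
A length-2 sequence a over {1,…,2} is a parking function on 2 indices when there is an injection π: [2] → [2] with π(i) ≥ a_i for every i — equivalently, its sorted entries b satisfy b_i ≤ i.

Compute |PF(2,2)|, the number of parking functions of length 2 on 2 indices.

3

|PF(2,2)| = (3−2)·3^(2−1) = 1·3 = 3 (Pollak)
Check (1,1) → sorted (1,1): b_i ≤ i ∀i, a PF.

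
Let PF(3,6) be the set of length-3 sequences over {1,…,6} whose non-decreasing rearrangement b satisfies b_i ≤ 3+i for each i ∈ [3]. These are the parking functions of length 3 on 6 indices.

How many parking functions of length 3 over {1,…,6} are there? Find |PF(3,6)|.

Count = (6−3+1)·(6+1)^(3−1) = 4·49 = 196
One tuple (2,3,6) → sorted (2,3,6): b_i ≤ 3+i ∀i, a PF.

196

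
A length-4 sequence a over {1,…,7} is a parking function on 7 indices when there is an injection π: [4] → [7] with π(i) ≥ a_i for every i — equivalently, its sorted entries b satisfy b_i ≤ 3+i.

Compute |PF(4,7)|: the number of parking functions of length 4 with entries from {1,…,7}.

Count = (7+1−4)·(7+1)^{4−1} = 4·512 = 2048 (Pollak)
E.g. (6,2,6,3) → sorted (2,3,6,6): b_i ≤ 3+i ∀i, a PF.

2048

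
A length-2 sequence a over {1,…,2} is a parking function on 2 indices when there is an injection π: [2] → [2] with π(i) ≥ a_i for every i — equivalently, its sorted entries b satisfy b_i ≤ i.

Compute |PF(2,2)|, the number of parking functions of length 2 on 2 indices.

3

#PF = (2−2+1)·(2+1)^(2−1) = 1·3 = 3 (Konheim–Weiss)
One tuple (1,2) → sorted (1,2): b_i ≤ i ∀i, a PF.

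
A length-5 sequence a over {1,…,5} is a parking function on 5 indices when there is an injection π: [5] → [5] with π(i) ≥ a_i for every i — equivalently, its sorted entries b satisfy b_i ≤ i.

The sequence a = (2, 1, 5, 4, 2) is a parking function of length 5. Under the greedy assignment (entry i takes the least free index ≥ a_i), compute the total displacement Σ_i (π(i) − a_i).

1

Σπ(i) = 1+…+5 = 15; Σa = 2+1+5+4+2 = 14; disp = 15−14 = 1.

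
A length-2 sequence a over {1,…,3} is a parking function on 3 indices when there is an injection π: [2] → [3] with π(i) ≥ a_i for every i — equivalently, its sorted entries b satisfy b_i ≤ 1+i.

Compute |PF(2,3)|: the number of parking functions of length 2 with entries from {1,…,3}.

|PF| = (3+1−2)·(3+1)^{2−1} = 2 · 4 = 8 (Konheim–Weiss)
Example (1,1) → sorted (1,1): b_i ≤ 1+i ∀i, a PF.

8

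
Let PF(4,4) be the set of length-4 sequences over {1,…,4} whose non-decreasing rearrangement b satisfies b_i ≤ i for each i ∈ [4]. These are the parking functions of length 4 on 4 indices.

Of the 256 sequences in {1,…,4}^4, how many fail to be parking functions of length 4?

#PF = 1·5^3 = 1 · 125 = 125 [KW]
E.g. (3,4,3,4) → sorted (3,3,4,4): b_1=3>1, not a PF.
4^4 − 125 = 256 − 125 = 131

131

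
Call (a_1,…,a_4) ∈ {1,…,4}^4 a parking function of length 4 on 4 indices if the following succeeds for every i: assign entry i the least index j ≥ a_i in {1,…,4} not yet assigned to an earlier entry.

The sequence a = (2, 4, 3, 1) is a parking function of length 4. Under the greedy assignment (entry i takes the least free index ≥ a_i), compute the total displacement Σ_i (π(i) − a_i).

Σπ = 4·5/2 = 10 (π permutes [4]); Σa = 2+4+3+1 = 10; disp = 10−10 = 0.

0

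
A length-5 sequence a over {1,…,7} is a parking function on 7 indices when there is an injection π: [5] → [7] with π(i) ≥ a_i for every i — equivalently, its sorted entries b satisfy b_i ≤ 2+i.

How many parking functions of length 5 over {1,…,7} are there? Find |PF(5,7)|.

Count = (7+1−5)·(7+1)^{5−1} = 3·4096 = 12288 (Pollak)
Check (4,1,2,7,5) → sorted (1,2,4,5,7): b_i ≤ 2+i ∀i, a PF.

12288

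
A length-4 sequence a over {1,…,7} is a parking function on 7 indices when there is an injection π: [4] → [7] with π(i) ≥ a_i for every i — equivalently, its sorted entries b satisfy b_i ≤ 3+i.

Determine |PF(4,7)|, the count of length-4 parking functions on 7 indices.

2048

|PF(4,7)| = (7−4+1)·(7+1)^(4−1) = 4·512 = 2048
One tuple (5,1,2,2) → sorted (1,2,2,5): b_i ≤ 3+i ∀i, a PF.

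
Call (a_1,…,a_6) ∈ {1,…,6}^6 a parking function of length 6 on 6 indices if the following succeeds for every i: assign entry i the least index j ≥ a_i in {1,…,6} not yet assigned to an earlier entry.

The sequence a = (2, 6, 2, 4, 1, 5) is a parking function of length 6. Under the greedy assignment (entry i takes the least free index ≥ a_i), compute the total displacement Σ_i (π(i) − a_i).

Σπ(i) = 1+…+6 = 21; Σa = 2+6+2+4+1+5 = 20; disp = 21−20 = 1.

1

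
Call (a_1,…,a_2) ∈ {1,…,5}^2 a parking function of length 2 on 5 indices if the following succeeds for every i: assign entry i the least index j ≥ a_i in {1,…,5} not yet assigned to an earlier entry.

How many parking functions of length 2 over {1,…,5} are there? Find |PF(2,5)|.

24

Count = (5−2+1)·(5+1)^(2−1) = 4 · 6 = 24
Check (3,1) → sorted (1,3): b_i ≤ 3+i ∀i, a PF.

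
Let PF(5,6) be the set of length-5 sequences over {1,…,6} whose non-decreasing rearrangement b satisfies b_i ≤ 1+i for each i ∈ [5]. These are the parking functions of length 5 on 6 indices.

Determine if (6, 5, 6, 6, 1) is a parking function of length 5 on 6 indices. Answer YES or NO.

Sorted: b = (1, 5, 6, 6, 6).
  b_1=1 ≤ 2
  b_2=5 > 3
  fails at i=2 ⇒ NO

NO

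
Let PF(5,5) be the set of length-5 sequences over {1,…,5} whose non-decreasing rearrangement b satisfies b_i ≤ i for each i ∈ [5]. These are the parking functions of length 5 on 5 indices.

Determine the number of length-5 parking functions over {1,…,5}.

Count = 1·6^4 = 1·1296 = 1296
E.g. (2,3,2,2,1) → sorted (1,2,2,2,3): b_i ≤ i ∀i, a PF.

1296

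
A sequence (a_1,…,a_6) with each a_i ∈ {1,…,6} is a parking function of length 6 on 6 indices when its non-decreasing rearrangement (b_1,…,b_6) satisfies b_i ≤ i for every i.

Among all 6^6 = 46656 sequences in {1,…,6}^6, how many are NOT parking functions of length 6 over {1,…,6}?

|PF(6,6)| = (6+1−6)·(6+1)^{6−1} = 1×16807 = 16807 [KW]
One tuple (5,5,5,1,1,3) → sorted (1,1,3,5,5,5): b_4=5>4, not a PF.
So 46656 − 16807 = 29849 fail.

29849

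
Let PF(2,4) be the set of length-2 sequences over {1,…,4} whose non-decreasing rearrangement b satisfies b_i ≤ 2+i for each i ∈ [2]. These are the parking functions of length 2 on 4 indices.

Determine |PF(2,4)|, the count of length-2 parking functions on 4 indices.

15

#PF = (4−2+1)·(4+1)^(2−1) = 3·5 = 15 (Pollak)
Example (3,3) → sorted (3,3): b_i ≤ 2+i ∀i, a PF.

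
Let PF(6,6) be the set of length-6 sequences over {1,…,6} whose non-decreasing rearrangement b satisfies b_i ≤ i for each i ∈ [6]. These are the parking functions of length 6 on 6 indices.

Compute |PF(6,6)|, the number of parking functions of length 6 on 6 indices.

Count = (6+1−6)·(6+1)^{6−1} = 1×16807 = 16807 (Konheim–Weiss)
One tuple (1,1,6,4,2,5) → sorted (1,1,2,4,5,6): b_i ≤ i ∀i, a PF.

16807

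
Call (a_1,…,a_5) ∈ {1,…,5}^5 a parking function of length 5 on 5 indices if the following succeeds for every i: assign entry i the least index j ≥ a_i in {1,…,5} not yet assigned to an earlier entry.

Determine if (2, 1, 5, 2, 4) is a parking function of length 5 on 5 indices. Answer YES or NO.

YES

Sorted: b = (1, 2, 2, 4, 5).
  b_1=1 ≤ 1
  b_2=2 ≤ 2
  b_3=2 ≤ 3
  b_4=4 ≤ 4
  b_5=5 ≤ 5
All bounds hold ⇒ YES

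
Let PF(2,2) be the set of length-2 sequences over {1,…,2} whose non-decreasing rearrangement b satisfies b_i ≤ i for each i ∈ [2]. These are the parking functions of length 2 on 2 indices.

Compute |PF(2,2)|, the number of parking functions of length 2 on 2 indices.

Count = 1·3^1 = 1 · 3 = 3 (Konheim–Weiss)
E.g. (1,1) → sorted (1,1): b_i ≤ i ∀i, a PF.

3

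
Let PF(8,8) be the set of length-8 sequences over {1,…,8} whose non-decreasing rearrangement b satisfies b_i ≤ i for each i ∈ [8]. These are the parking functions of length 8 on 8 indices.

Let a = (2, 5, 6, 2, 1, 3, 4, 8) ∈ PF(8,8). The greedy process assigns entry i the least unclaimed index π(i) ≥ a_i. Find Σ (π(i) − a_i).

Σπ(i) = 1+…+8 = 36; Σa = 2+5+6+2+1+3+4+8 = 31; disp = 36−31 = 5.

5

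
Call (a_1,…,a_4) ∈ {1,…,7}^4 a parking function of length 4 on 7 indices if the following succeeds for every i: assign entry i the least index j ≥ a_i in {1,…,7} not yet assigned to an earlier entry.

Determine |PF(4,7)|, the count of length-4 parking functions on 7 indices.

2048

#PF = (7+1−4)·(7+1)^{4−1} = 4·512 = 2048
Check (2,6,4,2) → sorted (2,2,4,6): b_i ≤ 3+i ∀i, a PF.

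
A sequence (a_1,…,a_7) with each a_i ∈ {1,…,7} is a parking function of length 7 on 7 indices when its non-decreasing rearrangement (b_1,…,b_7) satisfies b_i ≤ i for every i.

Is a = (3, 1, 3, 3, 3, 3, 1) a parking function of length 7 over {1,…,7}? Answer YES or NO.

YES

Rearranged: b = (1, 1, 3, 3, 3, 3, 3).
  b_1=1 ≤ 1
  b_2=1 ≤ 2
  b_3=3 ≤ 3
  b_4=3 ≤ 4
  b_5=3 ≤ 5
  b_6=3 ≤ 6
  b_7=3 ≤ 7
All bounds hold ⇒ YES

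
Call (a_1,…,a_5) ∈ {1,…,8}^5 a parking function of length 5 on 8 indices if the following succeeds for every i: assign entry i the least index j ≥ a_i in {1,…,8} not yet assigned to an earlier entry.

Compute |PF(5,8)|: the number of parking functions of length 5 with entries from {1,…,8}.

26244

|PF| = (8+1−5)·(8+1)^{5−1} = 4 · 6561 = 26244 (Pollak)
Check (3,4,5,4,4) → sorted (3,4,4,4,5): b_i ≤ 3+i ∀i, a PF.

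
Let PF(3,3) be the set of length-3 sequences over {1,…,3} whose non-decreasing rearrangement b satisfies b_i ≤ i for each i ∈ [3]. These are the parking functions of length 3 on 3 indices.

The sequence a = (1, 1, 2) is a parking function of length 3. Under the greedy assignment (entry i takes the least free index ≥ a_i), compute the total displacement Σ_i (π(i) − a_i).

Σπ = 3·4/2 = 6 (π permutes [3]); Σa = 1+1+2 = 4; disp = 6−4 = 2.

2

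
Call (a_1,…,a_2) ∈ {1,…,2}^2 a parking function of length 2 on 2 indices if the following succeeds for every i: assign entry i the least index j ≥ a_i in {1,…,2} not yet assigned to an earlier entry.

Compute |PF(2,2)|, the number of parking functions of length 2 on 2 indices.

3

|PF| = 1·3^1 = 1 · 3 = 3 [KW]
One tuple (1,1) → sorted (1,1): b_i ≤ i ∀i, a PF.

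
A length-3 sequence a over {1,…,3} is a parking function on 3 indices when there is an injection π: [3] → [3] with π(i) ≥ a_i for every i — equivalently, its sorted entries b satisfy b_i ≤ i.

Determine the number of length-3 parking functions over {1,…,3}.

Count = (3−3+1)·(3+1)^(3−1) = 1×16 = 16 (Konheim–Weiss)
E.g. (2,1,2) → sorted (1,2,2): b_i ≤ i ∀i, a PF.

16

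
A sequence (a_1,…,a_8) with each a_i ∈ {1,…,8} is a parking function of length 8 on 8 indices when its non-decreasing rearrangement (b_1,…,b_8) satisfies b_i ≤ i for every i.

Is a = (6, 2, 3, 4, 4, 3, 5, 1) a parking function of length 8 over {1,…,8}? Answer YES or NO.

YES

Order a: b = (1, 2, 3, 3, 4, 4, 5, 6).
  b_1=1 ≤ 1
  b_2=2 ≤ 2
  b_3=3 ≤ 3
  b_4=3 ≤ 4
  b_5=4 ≤ 5
  b_6=4 ≤ 6
  b_7=5 ≤ 7
  b_8=6 ≤ 8
All bounds hold ⇒ YES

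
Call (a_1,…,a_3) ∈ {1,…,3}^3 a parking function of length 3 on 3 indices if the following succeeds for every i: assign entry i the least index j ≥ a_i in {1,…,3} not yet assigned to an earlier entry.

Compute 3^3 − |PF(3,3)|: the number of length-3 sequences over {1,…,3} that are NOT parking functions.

11

|PF| = (3+1−3)·(3+1)^{3−1} = 1 · 16 = 16 (Konheim–Weiss)
Check (3,1,3) → sorted (1,3,3): b_2=3>2, not a PF.
So 27 − 16 = 11 fail.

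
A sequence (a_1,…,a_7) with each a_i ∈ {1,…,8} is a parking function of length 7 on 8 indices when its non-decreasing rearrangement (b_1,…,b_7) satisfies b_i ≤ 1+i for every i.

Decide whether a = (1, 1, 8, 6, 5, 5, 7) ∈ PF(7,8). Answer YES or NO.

Rearranged: b = (1, 1, 5, 5, 6, 7, 8).
  b_1=1 ≤ 2
  b_2=1 ≤ 3
  b_3=5 > 4
  fails at i=3 ⇒ NO

NO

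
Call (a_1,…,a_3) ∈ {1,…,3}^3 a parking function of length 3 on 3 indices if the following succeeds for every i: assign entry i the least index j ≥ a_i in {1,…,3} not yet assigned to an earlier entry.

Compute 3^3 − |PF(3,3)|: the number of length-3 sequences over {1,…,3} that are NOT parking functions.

#PF = (3+1−3)·(3+1)^{3−1} = 1×16 = 16 (Konheim–Weiss)
One tuple (3,3,3) → sorted (3,3,3): b_1=3>1, not a PF.
So 27 − 16 = 11 fail.

11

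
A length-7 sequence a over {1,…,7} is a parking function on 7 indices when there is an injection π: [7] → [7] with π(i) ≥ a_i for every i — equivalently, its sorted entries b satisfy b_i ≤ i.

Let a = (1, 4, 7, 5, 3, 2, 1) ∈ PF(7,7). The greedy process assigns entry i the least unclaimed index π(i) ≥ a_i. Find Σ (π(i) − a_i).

Σπ = 7·8/2 = 28 (π permutes [7]); Σa = 1+4+7+5+3+2+1 = 23; disp = 28−23 = 5.

5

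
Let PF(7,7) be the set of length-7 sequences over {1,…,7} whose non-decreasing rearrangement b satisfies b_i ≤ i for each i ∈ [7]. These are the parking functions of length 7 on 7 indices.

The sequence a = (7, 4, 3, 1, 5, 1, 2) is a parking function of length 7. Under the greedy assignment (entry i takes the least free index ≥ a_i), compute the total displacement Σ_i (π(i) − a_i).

Σπ = 28 ({1..7} each once); Σa = 7+4+3+1+5+1+2 = 23; disp = 28−23 = 5.

5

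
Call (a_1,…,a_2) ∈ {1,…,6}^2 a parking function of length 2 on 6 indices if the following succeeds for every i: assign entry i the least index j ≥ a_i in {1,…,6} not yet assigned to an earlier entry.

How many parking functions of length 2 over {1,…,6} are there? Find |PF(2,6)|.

#PF = (7−2)·7^(2−1) = 5·7 = 35 [KW]
One tuple (4,3) → sorted (3,4): b_i ≤ 4+i ∀i, a PF.

35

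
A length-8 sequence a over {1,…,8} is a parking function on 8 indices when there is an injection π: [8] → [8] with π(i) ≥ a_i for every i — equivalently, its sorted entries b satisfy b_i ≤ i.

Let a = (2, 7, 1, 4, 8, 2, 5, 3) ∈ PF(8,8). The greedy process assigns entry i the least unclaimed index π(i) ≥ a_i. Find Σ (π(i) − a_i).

Σπ = 36 ({1..8} each once); Σa = 2+7+1+4+8+2+5+3 = 32; disp = 36−32 = 4.

4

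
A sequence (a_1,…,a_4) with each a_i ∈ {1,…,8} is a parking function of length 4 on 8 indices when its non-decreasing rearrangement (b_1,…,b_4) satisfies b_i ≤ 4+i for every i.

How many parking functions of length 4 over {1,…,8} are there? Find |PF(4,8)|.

3645

Count = (8−4+1)·(8+1)^(4−1) = 5×729 = 3645 (Konheim–Weiss)
Example (5,7,3,5) → sorted (3,5,5,7): b_i ≤ 4+i ∀i, a PF.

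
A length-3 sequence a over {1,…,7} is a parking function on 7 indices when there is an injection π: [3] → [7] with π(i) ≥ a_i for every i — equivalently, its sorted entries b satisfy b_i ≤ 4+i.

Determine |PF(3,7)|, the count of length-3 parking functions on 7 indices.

|PF(3,7)| = (7−3+1)·(7+1)^(3−1) = 5 · 64 = 320 [KW]
Example (3,5,5) → sorted (3,5,5): b_i ≤ 4+i ∀i, a PF.

320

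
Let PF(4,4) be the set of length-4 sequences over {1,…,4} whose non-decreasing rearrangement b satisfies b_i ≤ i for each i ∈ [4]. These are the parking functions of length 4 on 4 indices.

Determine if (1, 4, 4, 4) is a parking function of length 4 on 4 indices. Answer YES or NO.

NO

Sorted: b = (1, 4, 4, 4).
  b_1=1 ≤ 1
  b_2=4 > 2
  fails at i=2 ⇒ NO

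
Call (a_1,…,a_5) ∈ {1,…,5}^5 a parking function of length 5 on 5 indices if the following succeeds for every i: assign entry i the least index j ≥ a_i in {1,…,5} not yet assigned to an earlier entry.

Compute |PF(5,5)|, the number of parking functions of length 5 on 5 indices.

1296

#PF = 1·6^4 = 1 · 1296 = 1296 [KW]
Check (1,3,3,2,5) → sorted (1,2,3,3,5): b_i ≤ i ∀i, a PF.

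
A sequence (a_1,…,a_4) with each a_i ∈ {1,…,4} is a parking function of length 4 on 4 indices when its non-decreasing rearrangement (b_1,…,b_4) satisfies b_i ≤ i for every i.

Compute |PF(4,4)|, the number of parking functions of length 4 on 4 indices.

125

Count = (4−4+1)·(4+1)^(4−1) = 1×125 = 125
E.g. (1,2,2,3) → sorted (1,2,2,3): b_i ≤ i ∀i, a PF.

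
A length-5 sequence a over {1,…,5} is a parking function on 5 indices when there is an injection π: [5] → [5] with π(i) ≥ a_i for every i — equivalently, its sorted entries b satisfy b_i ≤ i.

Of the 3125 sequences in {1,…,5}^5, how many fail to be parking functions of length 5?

|PF(5,5)| = 1·6^4 = 1·1296 = 1296
E.g. (3,3,5,5,5) → sorted (3,3,5,5,5): b_1=3>1, not a PF.
5^5 − 1296 = 3125 − 1296 = 1829

1829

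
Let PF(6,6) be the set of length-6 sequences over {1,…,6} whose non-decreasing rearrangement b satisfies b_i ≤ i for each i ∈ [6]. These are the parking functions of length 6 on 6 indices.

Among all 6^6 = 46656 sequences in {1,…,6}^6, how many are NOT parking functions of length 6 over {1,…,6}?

|PF| = (6+1−6)·(6+1)^{6−1} = 1 · 16807 = 16807 [KW]
E.g. (6,6,4,4,2,5) → sorted (2,4,4,5,6,6): b_1=2>1, not a PF.
Total 46656; non-PF = 46656−16807 = 29849

29849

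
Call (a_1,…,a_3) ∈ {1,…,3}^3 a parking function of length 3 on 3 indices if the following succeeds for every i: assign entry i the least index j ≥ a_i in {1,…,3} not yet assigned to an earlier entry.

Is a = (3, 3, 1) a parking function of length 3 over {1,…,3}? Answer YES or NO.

Rearranged: b = (1, 3, 3).
  b_1=1 ≤ 1
  b_2=3 > 2
  fails at i=2 ⇒ NO

NO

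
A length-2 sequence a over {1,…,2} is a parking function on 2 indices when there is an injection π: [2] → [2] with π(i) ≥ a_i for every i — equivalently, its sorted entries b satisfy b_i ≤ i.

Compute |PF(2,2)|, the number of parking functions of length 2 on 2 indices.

3

Count = (2+1−2)·(2+1)^{2−1} = 1 · 3 = 3
Example (1,1) → sorted (1,1): b_i ≤ i ∀i, a PF.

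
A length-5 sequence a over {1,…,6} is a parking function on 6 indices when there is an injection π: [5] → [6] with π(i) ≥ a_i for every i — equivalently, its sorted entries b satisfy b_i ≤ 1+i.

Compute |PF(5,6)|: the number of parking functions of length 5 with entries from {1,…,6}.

4802

#PF = 2·7^4 = 2·2401 = 4802 [KW]
E.g. (2,4,4,2,4) → sorted (2,2,4,4,4): b_i ≤ 1+i ∀i, a PF.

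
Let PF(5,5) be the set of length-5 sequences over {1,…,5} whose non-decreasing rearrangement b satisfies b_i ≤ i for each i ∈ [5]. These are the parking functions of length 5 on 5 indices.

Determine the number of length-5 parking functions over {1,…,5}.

#PF = (5−5+1)·(5+1)^(5−1) = 1×1296 = 1296
One tuple (4,4,1,2,3) → sorted (1,2,3,4,4): b_i ≤ i ∀i, a PF.

1296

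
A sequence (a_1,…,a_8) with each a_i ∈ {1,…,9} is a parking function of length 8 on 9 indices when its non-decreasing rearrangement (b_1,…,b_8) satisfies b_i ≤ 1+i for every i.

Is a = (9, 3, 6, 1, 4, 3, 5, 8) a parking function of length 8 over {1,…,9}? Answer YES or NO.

Rearranged: b = (1, 3, 3, 4, 5, 6, 8, 9).
  b_1=1 ≤ 2
  b_2=3 ≤ 3
  b_3=3 ≤ 4
  b_4=4 ≤ 5
  b_5=5 ≤ 6
  b_6=6 ≤ 7
  b_7=8 ≤ 8
  b_8=9 ≤ 9
All bounds hold ⇒ YES

YES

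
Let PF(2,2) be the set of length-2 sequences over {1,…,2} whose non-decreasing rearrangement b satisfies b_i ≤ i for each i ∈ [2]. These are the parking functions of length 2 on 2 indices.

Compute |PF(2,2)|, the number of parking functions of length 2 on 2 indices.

3

|PF(2,2)| = (2+1−2)·(2+1)^{2−1} = 1×3 = 3 (Pollak)
Example (1,2) → sorted (1,2): b_i ≤ i ∀i, a PF.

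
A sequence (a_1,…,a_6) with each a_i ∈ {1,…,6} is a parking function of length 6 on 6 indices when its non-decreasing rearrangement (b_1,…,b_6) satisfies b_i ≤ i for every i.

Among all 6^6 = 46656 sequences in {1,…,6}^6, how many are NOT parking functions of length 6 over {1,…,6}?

29849

|PF(6,6)| = 1·7^5 = 1×16807 = 16807
Check (6,4,5,2,2,6) → sorted (2,2,4,5,6,6): b_1=2>1, not a PF.
6^6 − 16807 = 46656 − 16807 = 29849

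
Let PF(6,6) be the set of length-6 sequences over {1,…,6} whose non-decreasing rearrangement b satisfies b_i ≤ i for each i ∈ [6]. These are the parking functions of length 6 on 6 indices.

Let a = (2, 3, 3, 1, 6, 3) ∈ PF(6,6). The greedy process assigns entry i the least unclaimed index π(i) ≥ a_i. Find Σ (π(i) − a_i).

Σπ = 6·7/2 = 21 (π permutes [6]); Σa = 2+3+3+1+6+3 = 18; disp = 21−18 = 3.

3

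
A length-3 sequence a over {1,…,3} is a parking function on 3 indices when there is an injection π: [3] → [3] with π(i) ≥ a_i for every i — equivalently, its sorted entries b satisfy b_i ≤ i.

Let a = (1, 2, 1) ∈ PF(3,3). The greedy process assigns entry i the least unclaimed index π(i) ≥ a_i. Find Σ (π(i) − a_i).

Σπ = 6 ({1..3} each once); Σa = 1+2+1 = 4; disp = 6−4 = 2.

2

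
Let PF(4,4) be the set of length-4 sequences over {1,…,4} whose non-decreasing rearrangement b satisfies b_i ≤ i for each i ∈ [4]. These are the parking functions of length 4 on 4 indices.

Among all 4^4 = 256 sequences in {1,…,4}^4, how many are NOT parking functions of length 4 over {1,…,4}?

131

|PF(4,4)| = (5−4)·5^(4−1) = 1 · 125 = 125 (Pollak)
E.g. (4,4,4,1) → sorted (1,4,4,4): b_2=4>2, not a PF.
Total 256; non-PF = 256−125 = 131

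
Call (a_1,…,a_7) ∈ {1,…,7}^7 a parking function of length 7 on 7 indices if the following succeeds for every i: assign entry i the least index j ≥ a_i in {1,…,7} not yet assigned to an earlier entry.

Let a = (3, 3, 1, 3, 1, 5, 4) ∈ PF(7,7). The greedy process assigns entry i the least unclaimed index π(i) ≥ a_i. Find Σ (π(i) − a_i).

8

Σπ = 7·8/2 = 28 (π permutes [7]); Σa = 3+3+1+3+1+5+4 = 20; disp = 28−20 = 8.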